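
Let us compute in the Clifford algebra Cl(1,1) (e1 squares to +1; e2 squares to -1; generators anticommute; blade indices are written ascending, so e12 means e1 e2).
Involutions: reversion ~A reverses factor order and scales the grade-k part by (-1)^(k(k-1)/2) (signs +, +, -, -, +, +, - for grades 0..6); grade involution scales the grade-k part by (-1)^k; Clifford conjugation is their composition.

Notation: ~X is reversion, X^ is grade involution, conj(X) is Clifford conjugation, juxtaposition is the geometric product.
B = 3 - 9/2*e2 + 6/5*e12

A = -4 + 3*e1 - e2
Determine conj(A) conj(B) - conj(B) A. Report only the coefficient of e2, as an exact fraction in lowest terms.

first term: -33/2 - 51/5*e1 - 57/5*e2 - 87/10*e12
second term: -15/2 + 39/5*e1 - 87/5*e2 - 87/10*e12
Answer: 6


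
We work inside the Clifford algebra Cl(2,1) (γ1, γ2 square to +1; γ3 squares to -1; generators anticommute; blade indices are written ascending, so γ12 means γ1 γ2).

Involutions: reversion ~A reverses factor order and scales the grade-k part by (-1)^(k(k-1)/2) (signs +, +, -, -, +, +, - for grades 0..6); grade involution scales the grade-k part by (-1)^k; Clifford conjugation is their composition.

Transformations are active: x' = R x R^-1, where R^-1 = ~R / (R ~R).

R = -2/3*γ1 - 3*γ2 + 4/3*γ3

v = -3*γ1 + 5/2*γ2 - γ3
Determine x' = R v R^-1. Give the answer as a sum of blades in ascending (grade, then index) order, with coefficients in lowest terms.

~R = -2/3*γ1 - 3*γ2 + 4/3*γ3, and R ~R = 23/3, so R^-1 = ~R / (23/3).
R v = -25/6 - 32/3*γ12 + 14/3*γ13 - 1/3*γ23
Answer: 257/69*γ1 + 35/46*γ2 - 31/69*γ3


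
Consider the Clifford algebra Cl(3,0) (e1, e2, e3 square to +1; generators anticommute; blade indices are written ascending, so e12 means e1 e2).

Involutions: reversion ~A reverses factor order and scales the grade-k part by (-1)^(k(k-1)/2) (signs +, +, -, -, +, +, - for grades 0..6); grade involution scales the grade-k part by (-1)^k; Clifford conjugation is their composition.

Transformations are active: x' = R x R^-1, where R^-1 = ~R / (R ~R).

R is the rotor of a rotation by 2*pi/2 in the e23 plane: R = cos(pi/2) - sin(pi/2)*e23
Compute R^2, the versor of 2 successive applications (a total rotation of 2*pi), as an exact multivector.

Because a rotor carries half the rotation angle, composing 2 copies of this e23-plane rotor multiplies the phase: 2*(pi/2) = pi, hence R^2 = cos(pi) - sin(pi)*e23.
cos(pi) = -1 and sin(pi) = 0, so R^2 = -1. The total rotation 2*pi is 1 full turn, so every vector returns to itself, yet the rotor is -1, on the OTHER sheet of the double cover (an odd number of 2*pi turns).
Answer: -1


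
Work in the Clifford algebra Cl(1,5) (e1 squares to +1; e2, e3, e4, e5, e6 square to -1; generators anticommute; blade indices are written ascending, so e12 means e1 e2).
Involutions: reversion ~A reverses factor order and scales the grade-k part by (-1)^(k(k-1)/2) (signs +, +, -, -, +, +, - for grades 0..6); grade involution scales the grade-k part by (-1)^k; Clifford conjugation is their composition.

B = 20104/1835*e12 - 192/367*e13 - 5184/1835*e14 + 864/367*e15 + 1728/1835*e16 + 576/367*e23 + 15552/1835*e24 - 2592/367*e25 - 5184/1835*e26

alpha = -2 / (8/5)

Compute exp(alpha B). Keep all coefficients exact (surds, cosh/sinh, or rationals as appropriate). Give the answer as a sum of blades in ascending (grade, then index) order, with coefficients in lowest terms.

B^2 term by term: the squares give (20104/1835)^2*(e12)^2 + (-192/367)^2*(e13)^2 + (-5184/1835)^2*(e14)^2 + (864/367)^2*(e15)^2 + (1728/1835)^2*(e16)^2 + (576/367)^2*(e23)^2 + (15552/1835)^2*(e24)^2 + (-2592/367)^2*(e25)^2 + (-5184/1835)^2*(e26)^2 = 404170816/3367225*(+1) + 36864/134689*(+1) + 26873856/3367225*(+1) + 746496/134689*(+1) + 2985984/3367225*(+1) + 331776/134689*(-1) + 241864704/3367225*(-1) + 6718464/134689*(-1) + 26873856/3367225*(-1) = 64/25 (each basis 2-blade squares to minus the product of its generators' squares); cross terms between blades sharing an index anticommute and cancel; the commuting (index-disjoint) pairs give grade-4 terms 2*c*c'*(blade product), which cancel blade by blade — e1234: 5971968/673445 - 5971968/673445 = 0; e1235: -995328/134689 + 995328/134689 = 0; e1236: -1990656/673445 + 1990656/673445 = 0; e1245: -26873856/673445 + 26873856/673445 = 0; e1246: -53747712/3367225 + 53747712/3367225 = 0; e1256: 8957952/673445 - 8957952/673445 = 0 — confirming B is simple. So B^2 = 64/25.
B^2 = 64/25 — the positive square puts this in the hyperbolic regime; l = 8/5, alpha*l = -2, so exp(alpha B) = cosh(-2) + (sinh(-2)/(8/5))*B = cosh(2) + (-5*sinh(2)/8)*B.
Answer: cosh(2) - 2513*sinh(2)/367*e12 + 120*sinh(2)/367*e13 + 648*sinh(2)/367*e14 - 540*sinh(2)/367*e15 - 216*sinh(2)/367*e16 - 360*sinh(2)/367*e23 - 1944*sinh(2)/367*e24 + 1620*sinh(2)/367*e25 + 648*sinh(2)/367*e26


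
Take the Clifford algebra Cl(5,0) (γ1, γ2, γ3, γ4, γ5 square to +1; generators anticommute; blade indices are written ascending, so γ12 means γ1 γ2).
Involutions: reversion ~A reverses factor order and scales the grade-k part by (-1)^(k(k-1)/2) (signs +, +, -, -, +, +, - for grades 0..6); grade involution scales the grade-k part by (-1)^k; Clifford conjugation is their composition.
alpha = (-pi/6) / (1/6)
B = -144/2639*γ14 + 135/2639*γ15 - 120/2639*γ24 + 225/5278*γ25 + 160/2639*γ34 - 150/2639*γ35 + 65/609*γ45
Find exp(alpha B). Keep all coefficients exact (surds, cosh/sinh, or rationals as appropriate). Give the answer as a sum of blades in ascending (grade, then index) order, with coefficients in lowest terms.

B^2 term by term: the squares give (-144/2639)^2*(γ14)^2 + (135/2639)^2*(γ15)^2 + (-120/2639)^2*(γ24)^2 + (225/5278)^2*(γ25)^2 + (160/2639)^2*(γ34)^2 + (-150/2639)^2*(γ35)^2 + (65/609)^2*(γ45)^2 = 20736/6964321*(-1) + 18225/6964321*(-1) + 14400/6964321*(-1) + 50625/27857284*(-1) + 25600/6964321*(-1) + 22500/6964321*(-1) + 4225/370881*(-1) = -1/36 (each basis 2-blade squares to minus the product of its generators' squares); cross terms between blades sharing an index anticommute and cancel; the commuting (index-disjoint) pairs give grade-4 terms 2*c*c'*(blade product), which cancel blade by blade — γ1245: 32400/6964321 - 32400/6964321 = 0; γ1345: -43200/6964321 + 43200/6964321 = 0; γ2345: -36000/6964321 + 36000/6964321 = 0 — confirming B is simple. So B^2 = -1/36.
B^2 = -1/36 — B^2 < 0, so the exponential closes trigonometrically: l = 1/6, alpha*l = -pi/6, so exp(alpha B) = cos(-pi/6) + (sin(-pi/6)/(1/6))*B = sqrt(3)/2 + (-3)*B.
Answer: sqrt(3)/2 + 432/2639*γ14 - 405/2639*γ15 + 360/2639*γ24 - 675/5278*γ25 - 480/2639*γ34 + 450/2639*γ35 - 65/203*γ45


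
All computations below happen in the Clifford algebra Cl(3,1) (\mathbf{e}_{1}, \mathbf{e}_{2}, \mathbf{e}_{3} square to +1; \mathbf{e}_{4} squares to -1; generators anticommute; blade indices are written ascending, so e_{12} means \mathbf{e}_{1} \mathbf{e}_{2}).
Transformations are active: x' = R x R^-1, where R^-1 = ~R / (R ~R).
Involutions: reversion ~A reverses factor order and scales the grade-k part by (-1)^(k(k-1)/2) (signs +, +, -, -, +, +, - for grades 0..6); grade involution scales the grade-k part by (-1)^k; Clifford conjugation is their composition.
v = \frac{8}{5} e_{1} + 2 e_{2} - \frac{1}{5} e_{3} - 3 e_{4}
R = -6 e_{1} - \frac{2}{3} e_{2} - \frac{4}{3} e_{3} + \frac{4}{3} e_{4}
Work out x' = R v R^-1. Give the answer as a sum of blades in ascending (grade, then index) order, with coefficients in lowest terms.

~R = -6 e_{1} - \frac{2}{3} e_{2} - \frac{4}{3} e_{3} + \frac{4}{3} e_{4}, and R ~R = \frac{328}{9}, so R^-1 = ~R / (\frac{328}{9}).
R v = -\frac{20}{3} - \frac{164}{15} e_{12} + \frac{10}{3} e_{13} + \frac{238}{15} e_{14} + \frac{14}{5} e_{23} - \frac{2}{3} e_{24} + \frac{64}{15} e_{34}
Answer: \frac{122}{205} e_{1} - \frac{72}{41} e_{2} + \frac{141}{205} e_{3} + \frac{103}{41} e_{4}


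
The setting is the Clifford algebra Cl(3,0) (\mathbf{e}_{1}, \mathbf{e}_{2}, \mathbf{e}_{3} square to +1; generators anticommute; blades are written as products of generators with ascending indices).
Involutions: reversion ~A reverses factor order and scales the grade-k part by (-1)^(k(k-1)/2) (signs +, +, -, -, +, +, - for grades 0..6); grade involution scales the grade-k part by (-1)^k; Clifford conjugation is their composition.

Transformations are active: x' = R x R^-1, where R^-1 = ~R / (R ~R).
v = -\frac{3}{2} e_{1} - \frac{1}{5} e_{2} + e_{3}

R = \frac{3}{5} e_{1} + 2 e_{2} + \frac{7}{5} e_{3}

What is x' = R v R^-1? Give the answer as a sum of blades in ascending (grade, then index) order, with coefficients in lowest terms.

~R = \frac{3}{5} e_{1} + 2 e_{2} + \frac{7}{5} e_{3}, and R ~R = \frac{158}{25}, so R^-1 = ~R / (\frac{158}{25}).
R v = \frac{1}{10} + \frac{72}{25} e_{1} e_{2} + \frac{27}{10} e_{1} e_{3} + \frac{57}{25} e_{2} e_{3}
Answer: \frac{120}{79} e_{1} + \frac{104}{395} e_{2} - \frac{151}{158} e_{3}


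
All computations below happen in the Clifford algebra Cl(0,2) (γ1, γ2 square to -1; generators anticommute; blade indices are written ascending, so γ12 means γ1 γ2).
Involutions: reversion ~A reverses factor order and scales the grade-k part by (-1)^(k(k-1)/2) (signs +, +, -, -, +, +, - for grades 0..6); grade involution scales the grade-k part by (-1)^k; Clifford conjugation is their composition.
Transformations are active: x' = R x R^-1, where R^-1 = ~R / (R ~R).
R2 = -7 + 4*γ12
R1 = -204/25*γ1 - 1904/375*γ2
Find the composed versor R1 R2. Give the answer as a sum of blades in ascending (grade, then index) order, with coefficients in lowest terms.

Distribute over the terms of R1 (each basis-blade product reordered to ascending indices, repeated generators contracted through their squares):
(-204/25*γ1) R2 = 1428/25*γ1 + 816/25*γ2
(-1904/375*γ2) R2 = -7616/375*γ1 + 13328/375*γ2
Summing the partial products and collecting blades:
Answer: 13804/375*γ1 + 25568/375*γ2


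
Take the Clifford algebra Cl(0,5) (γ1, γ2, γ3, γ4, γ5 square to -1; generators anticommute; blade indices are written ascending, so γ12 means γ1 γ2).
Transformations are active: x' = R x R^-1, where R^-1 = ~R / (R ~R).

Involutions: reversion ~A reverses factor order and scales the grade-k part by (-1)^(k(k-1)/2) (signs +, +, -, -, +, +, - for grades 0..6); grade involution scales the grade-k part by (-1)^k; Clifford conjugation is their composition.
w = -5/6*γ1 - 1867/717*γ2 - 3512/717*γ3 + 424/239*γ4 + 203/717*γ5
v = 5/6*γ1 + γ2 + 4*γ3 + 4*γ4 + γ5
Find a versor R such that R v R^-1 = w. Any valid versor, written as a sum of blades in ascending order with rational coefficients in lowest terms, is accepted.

Since q(v) = q(w) = -1249/36, the sum R = v + w = -1150/717*γ2 - 644/717*γ3 + 1380/239*γ4 + 920/717*γ5 does the job whenever invertible.
Answer: -1150/717*γ2 - 644/717*γ3 + 1380/239*γ4 + 920/717*γ5


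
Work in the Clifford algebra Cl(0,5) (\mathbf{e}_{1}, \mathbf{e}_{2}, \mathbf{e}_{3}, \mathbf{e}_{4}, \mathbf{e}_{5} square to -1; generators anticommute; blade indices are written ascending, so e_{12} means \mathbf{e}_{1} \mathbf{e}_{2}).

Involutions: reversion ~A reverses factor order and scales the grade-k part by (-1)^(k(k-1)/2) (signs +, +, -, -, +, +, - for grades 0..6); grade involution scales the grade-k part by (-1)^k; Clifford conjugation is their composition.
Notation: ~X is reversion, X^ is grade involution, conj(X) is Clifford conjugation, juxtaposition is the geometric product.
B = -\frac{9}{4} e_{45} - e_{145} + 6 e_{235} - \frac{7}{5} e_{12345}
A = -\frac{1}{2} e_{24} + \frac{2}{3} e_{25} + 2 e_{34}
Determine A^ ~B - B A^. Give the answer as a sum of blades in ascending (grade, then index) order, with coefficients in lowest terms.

first term: -4 e_{3} + \frac{3}{2} e_{24} + \frac{9}{8} e_{25} - \frac{9}{2} e_{35} + \frac{2}{3} e_{124} + \frac{33}{10} e_{125} + \frac{14}{15} e_{134} - \frac{13}{10} e_{135} - 12 e_{245} - 3 e_{345}
second term: 4 e_{3} + \frac{3}{2} e_{24} + \frac{9}{8} e_{25} - \frac{9}{2} e_{35} + \frac{2}{3} e_{124} + \frac{33}{10} e_{125} + \frac{14}{15} e_{134} - \frac{13}{10} e_{135} - 12 e_{245} - 3 e_{345}
Answer: -8 e_{3}


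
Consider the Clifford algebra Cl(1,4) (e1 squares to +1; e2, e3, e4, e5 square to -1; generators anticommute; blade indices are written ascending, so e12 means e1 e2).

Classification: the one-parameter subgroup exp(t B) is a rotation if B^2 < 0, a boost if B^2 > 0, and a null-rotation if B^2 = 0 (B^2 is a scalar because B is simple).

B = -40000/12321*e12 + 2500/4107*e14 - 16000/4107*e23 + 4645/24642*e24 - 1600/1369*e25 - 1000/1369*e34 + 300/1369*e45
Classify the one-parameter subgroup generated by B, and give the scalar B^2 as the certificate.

B^2 term by term: the squares give (-40000/12321)^2*(e12)^2 + (2500/4107)^2*(e14)^2 + (-16000/4107)^2*(e23)^2 + (4645/24642)^2*(e24)^2 + (-1600/1369)^2*(e25)^2 + (-1000/1369)^2*(e34)^2 + (300/1369)^2*(e45)^2 = 1600000000/151807041*(+1) + 6250000/16867449*(+1) + 256000000/16867449*(-1) + 21576025/607228164*(-1) + 2560000/1874161*(-1) + 1000000/1874161*(-1) + 90000/1874161*(-1) = -25/4 (each basis 2-blade squares to minus the product of its generators' squares); cross terms between blades sharing an index anticommute and cancel; the commuting (index-disjoint) pairs give grade-4 terms 2*c*c'*(blade product), which cancel blade by blade — e1234: 80000000/16867449 - 80000000/16867449 = 0; e1245: -8000000/5622483 + 8000000/5622483 = 0; e2345: -3200000/1874161 + 3200000/1874161 = 0 — confirming B is simple. So B^2 = -25/4.
Answer: rotation, certificate B^2 = -25/4. The scalar -25/4 is the complete invariant here: its sign names the subgroup type.


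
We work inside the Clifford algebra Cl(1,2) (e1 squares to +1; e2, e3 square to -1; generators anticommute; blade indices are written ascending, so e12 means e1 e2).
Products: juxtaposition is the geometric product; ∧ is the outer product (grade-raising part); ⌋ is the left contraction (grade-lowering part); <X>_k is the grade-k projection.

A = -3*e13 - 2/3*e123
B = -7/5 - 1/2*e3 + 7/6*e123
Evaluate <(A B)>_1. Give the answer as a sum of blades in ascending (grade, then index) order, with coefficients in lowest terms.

step 1: 7/9 - 3/2*e1 + 7/2*e2 - 1/3*e12 + 21/5*e13 + 14/15*e123
step 2: -3/2*e1 + 7/2*e2
Answer: -3/2*e1 + 7/2*e2


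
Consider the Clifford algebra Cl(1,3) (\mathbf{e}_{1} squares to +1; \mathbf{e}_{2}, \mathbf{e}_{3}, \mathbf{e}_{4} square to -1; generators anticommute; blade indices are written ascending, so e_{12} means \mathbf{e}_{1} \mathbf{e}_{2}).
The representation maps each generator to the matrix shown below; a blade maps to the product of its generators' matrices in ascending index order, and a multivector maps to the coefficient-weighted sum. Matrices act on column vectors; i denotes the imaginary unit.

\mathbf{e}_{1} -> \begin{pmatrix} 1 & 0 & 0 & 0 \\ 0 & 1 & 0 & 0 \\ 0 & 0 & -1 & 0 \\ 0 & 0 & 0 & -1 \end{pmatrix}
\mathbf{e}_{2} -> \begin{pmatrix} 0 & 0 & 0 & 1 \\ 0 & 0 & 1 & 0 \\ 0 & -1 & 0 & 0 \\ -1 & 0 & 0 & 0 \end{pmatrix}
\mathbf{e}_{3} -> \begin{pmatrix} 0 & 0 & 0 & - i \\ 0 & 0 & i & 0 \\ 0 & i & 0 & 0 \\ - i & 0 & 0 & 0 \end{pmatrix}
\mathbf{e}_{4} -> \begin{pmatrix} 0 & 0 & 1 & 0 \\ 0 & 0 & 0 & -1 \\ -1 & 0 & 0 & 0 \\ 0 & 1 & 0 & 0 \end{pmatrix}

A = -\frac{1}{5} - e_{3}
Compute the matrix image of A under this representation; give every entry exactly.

M = (-\frac{1}{5})*1 + (-1)*rho(e_{3}), summed entrywise (1 is the identity matrix):
Answer: \begin{pmatrix} - \frac{1}{5} & 0 & 0 & i \\ 0 & - \frac{1}{5} & - i & 0 \\ 0 & - i & - \frac{1}{5} & 0 \\ i & 0 & 0 & - \frac{1}{5} \end{pmatrix}


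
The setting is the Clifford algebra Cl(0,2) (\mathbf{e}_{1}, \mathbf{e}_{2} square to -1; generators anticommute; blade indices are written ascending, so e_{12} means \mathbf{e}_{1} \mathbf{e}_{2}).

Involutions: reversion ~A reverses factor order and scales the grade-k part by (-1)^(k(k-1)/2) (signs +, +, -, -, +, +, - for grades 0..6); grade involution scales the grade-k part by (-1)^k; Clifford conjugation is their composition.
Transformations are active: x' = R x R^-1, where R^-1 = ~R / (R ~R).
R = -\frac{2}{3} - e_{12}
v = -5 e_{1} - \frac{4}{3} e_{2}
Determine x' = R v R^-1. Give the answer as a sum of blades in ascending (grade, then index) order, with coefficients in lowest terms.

~R = -\frac{2}{3} + e_{12}, and R ~R = \frac{13}{9}, so R^-1 = ~R / (\frac{13}{9}).
R v = 2 e_{1} + \frac{53}{9} e_{2}
Answer: \frac{41}{13} e_{1} - \frac{160}{39} e_{2}


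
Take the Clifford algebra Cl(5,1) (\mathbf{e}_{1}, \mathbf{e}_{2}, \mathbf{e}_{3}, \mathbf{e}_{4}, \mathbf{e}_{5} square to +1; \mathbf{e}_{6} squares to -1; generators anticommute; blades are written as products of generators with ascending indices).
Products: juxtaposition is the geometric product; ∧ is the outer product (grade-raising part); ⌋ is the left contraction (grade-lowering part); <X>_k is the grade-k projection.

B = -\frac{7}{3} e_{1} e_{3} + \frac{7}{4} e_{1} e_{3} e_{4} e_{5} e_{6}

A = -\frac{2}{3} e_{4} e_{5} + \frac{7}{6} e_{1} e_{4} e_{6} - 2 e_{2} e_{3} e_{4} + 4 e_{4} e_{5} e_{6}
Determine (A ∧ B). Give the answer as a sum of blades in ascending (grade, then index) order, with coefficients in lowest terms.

step 1: \frac{14}{9} e_{1} e_{3} e_{4} e_{5} - \frac{28}{3} e_{1} e_{3} e_{4} e_{5} e_{6}
Answer: \frac{14}{9} e_{1} e_{3} e_{4} e_{5} - \frac{28}{3} e_{1} e_{3} e_{4} e_{5} e_{6}


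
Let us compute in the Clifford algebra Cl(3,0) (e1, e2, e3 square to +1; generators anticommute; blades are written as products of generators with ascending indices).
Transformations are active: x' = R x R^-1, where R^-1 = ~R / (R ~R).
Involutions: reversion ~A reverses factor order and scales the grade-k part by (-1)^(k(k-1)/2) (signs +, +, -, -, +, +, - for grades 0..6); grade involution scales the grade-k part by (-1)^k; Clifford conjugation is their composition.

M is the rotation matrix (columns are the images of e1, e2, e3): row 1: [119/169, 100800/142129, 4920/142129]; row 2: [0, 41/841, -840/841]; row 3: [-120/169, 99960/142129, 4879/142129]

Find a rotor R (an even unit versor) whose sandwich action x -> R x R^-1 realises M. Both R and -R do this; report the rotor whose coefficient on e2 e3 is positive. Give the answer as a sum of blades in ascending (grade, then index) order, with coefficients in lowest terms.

Method: write R = a + b12*e1 e2 + b13*e1 e3 + b23*e2 e3 with a^2 + b12^2 + b13^2 + b23^2 = 1 (so R^-1 = ~R). Expanding the columns R e_j ~R gives tr M = 4a^2 - 1 and, from the antisymmetric part, M21 - M12 = -4a*b12, M13 - M31 = 4a*b13, M32 - M23 = -4a*b23.
Here tr M = 111887/142129, so a^2 = (1 + tr M)/4 = 63504/142129 and a = ±252/377. Taking a = 252/377: M21 - M12 = -100800/142129, M13 - M31 = 105840/142129, M32 - M23 = 241920/142129, giving b12 = 100/377, b13 = 105/377, b23 = -240/377, i.e. R = 252/377 + 100/377*e1 e2 + 105/377*e1 e3 - 240/377*e2 e3.
Its e2 e3 coefficient is negative, so report the other preimage -R.
Answer: -252/377 - 100/377*e1 e2 - 105/377*e1 e3 + 240/377*e2 e3. Key observation: the double cover Spin(3) -> SO(3) sends R and -R to the same matrix (trace 111887/142129 here), so the stated sign of the e2 e3 coefficient is what selects one sheet.


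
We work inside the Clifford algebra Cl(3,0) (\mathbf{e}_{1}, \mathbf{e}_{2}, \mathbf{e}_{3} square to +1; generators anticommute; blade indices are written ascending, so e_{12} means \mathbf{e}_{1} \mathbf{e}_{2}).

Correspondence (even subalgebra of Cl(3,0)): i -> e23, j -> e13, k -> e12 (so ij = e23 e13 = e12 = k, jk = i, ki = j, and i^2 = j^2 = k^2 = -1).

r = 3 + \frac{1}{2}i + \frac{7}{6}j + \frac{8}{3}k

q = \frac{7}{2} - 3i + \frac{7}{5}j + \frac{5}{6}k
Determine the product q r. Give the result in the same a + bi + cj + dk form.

In blades: q = \frac{7}{2} + \frac{5}{6} e_{12} + \frac{7}{5} e_{13} - 3 e_{23}, r = 3 + \frac{8}{3} e_{12} + \frac{7}{6} e_{13} + \frac{1}{2} e_{23}.
Distribute q over r term by term (generator squares from the signature, products reordered to ascending indices): (\frac{7}{2})*r = \frac{21}{2} + \frac{28}{3} e_{12} + \frac{49}{12} e_{13} + \frac{7}{4} e_{23}; (\frac{5}{6} e_{12})*r = -\frac{20}{9} + \frac{5}{2} e_{12} + \frac{5}{12} e_{13} - \frac{35}{36} e_{23}; (\frac{7}{5} e_{13})*r = -\frac{49}{30} - \frac{7}{10} e_{12} + \frac{21}{5} e_{13} + \frac{56}{15} e_{23}; (-3 e_{23})*r = \frac{3}{2} - \frac{7}{2} e_{12} + 8 e_{13} - 9 e_{23}.
Sum: \frac{733}{90} + \frac{229}{30} e_{12} + \frac{167}{10} e_{13} - \frac{202}{45} e_{23}; translating back through the correspondence:
Answer: \frac{733}{90} - \frac{202}{45}i + \frac{167}{10}j + \frac{229}{30}k


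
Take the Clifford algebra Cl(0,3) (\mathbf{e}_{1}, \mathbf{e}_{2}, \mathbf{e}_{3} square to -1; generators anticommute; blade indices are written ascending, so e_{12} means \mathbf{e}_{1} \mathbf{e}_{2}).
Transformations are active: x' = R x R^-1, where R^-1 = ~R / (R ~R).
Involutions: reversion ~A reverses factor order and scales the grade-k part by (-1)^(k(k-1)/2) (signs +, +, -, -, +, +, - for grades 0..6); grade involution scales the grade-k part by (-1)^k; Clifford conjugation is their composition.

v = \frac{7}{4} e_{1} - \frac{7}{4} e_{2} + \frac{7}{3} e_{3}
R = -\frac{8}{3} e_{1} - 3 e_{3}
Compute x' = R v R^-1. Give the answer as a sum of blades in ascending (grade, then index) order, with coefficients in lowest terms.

~R = -\frac{8}{3} e_{1} - 3 e_{3}, and R ~R = -\frac{145}{9}, so R^-1 = ~R / (-\frac{145}{9}).
R v = \frac{35}{3} + \frac{14}{3} e_{12} - \frac{35}{36} e_{13} - \frac{21}{4} e_{23}
Answer: \frac{245}{116} e_{1} + \frac{7}{4} e_{2} + \frac{175}{87} e_{3}


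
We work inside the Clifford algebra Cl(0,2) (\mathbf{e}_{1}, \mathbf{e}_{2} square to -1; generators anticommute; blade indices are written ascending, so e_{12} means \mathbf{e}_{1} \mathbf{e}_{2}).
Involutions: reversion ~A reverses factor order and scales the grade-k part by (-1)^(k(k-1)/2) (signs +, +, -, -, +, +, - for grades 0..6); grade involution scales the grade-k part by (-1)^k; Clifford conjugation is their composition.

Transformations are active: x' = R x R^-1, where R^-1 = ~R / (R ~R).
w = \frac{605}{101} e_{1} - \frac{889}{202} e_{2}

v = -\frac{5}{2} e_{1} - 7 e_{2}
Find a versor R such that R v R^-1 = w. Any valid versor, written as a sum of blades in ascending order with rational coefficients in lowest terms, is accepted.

A norm check does it: q(v) = q(w) = -\frac{221}{4}, hence R = v + w = \frac{705}{202} e_{1} - \frac{2303}{202} e_{2} realises the map — parallel part kept, (v - w)/2 negated, v carried to w.
Answer: \frac{705}{202} e_{1} - \frac{2303}{202} e_{2}


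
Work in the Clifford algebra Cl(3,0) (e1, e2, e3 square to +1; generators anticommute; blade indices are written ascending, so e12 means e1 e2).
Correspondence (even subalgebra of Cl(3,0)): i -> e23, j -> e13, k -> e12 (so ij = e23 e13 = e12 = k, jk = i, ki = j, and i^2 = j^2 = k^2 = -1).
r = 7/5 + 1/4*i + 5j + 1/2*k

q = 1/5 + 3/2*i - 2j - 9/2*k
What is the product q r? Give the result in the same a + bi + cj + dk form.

In blades: q = 1/5 - 9/2*e12 - 2*e13 + 3/2*e23, r = 7/5 + 1/2*e12 + 5*e13 + 1/4*e23.
Distribute q over r term by term (generator squares from the signature, products reordered to ascending indices): (1/5)*r = 7/25 + 1/10*e12 + e13 + 1/20*e23; (-9/2*e12)*r = 9/4 - 63/10*e12 - 9/8*e13 + 45/2*e23; (-2*e13)*r = 10 + 1/2*e12 - 14/5*e13 - e23; (3/2*e23)*r = -3/8 + 15/2*e12 - 3/4*e13 + 21/10*e23.
Sum: 2431/200 + 9/5*e12 - 147/40*e13 + 473/20*e23; translating back through the correspondence:
Answer: 2431/200 + 473/20*i - 147/40*j + 9/5*k


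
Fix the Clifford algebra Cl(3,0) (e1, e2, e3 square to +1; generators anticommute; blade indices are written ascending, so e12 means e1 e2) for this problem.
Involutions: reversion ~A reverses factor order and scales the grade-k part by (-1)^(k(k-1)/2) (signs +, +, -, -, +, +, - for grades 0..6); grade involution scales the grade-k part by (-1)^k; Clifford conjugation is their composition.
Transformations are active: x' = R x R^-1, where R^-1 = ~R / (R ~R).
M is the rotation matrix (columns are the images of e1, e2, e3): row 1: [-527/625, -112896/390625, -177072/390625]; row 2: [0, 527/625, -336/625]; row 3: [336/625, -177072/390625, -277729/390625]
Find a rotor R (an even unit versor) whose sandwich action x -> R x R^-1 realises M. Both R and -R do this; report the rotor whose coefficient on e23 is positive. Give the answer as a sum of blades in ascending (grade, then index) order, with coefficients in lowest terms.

Method: write R = a + b12*e12 + b13*e13 + b23*e23 with a^2 + b12^2 + b13^2 + b23^2 = 1 (so R^-1 = ~R). Expanding the columns R e_j ~R gives tr M = 4a^2 - 1 and, from the antisymmetric part, M21 - M12 = -4a*b12, M13 - M31 = 4a*b13, M32 - M23 = -4a*b23.
Here tr M = -277729/390625, so a^2 = (1 + tr M)/4 = 28224/390625 and a = ±168/625. Taking a = 168/625: M21 - M12 = 112896/390625, M13 - M31 = -387072/390625, M32 - M23 = 32928/390625, giving b12 = -168/625, b13 = -576/625, b23 = -49/625, i.e. R = 168/625 - 168/625*e12 - 576/625*e13 - 49/625*e23.
Its e23 coefficient is negative, so report the other preimage -R.
Answer: -168/625 + 168/625*e12 + 576/625*e13 + 49/625*e23. Why the constraint matters: R and -R act identically through the sandwich — M has trace -277729/390625 either way — so only the sign condition on e23 picks one of the two preimages.


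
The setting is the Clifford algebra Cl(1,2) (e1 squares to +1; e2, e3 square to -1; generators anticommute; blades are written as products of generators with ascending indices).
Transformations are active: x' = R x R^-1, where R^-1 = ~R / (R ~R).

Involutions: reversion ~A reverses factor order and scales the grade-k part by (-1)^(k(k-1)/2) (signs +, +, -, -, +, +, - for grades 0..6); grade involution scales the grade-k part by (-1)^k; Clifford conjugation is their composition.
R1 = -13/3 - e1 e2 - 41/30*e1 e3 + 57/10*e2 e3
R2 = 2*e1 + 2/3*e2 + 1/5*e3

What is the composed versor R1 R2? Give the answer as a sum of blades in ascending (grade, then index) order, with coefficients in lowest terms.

Distribute over the terms of R2 (each basis-blade product reordered to ascending indices, repeated generators contracted through their squares):
R1 (2*e1) = -26/3*e1 + 2*e2 + 41/15*e3 + 57/5*e1 e2 e3
R1 (2/3*e2) = 2/3*e1 - 26/9*e2 + 19/5*e3 + 41/45*e1 e2 e3
R1 (1/5*e3) = 41/150*e1 - 57/50*e2 - 13/15*e3 - 1/5*e1 e2 e3
Summing the partial products and collecting blades:
Answer: -1159/150*e1 - 913/450*e2 + 17/3*e3 + 109/9*e1 e2 e3


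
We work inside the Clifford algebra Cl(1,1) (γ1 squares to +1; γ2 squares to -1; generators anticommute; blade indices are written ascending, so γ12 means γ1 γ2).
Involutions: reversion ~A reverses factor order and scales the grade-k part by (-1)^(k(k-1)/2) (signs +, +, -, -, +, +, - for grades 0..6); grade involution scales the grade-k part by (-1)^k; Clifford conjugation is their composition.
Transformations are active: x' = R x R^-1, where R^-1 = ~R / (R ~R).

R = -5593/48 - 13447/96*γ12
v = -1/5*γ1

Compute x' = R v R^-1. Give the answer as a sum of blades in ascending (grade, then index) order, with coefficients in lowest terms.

~R = -5593/48 + 13447/96*γ12, and R ~R = -6188357/1024, so R^-1 = ~R / (-6188357/1024).
R v = 5593/240*γ1 - 13447/480*γ2
Answer: 4321/3933*γ1 - 21244/19665*γ2


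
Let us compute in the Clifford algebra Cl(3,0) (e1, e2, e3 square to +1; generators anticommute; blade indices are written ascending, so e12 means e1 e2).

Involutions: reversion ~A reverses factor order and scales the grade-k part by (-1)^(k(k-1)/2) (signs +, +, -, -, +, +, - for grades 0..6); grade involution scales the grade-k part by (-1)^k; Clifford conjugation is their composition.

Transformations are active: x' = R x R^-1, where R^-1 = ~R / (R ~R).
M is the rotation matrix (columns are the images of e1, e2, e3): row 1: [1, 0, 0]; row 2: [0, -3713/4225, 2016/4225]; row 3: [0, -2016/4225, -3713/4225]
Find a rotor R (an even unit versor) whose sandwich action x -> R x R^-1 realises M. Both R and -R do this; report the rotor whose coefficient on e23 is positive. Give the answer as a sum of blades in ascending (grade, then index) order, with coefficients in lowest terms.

Method: write R = a + b12*e12 + b13*e13 + b23*e23 with a^2 + b12^2 + b13^2 + b23^2 = 1 (so R^-1 = ~R). Expanding the columns R e_j ~R gives tr M = 4a^2 - 1 and, from the antisymmetric part, M21 - M12 = -4a*b12, M13 - M31 = 4a*b13, M32 - M23 = -4a*b23.
Here tr M = -3201/4225, so a^2 = (1 + tr M)/4 = 256/4225 and a = ±16/65. Taking a = 16/65: M21 - M12 = 0, M13 - M31 = 0, M32 - M23 = -4032/4225, giving b12 = 0, b13 = 0, b23 = 63/65, i.e. R = 16/65 + 63/65*e23.
Its e23 coefficient is already positive.
Answer: 16/65 + 63/65*e23. Sheet selection: the two-to-one cover makes ±R indistinguishable at the matrix level (trace -3201/4225), so uniqueness comes from the required sign on e23.


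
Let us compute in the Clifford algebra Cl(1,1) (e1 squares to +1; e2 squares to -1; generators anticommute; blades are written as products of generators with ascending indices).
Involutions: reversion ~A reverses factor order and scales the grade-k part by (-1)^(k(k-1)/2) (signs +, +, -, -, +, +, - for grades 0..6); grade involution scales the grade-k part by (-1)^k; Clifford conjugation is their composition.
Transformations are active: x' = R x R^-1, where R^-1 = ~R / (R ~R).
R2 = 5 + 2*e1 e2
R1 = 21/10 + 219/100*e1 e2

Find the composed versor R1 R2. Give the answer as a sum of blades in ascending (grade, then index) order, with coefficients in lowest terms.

Distribute over the terms of R1 (each basis-blade product reordered to ascending indices, repeated generators contracted through their squares):
(21/10) R2 = 21/2 + 21/5*e1 e2
(219/100*e1 e2) R2 = 219/50 + 219/20*e1 e2
Summing the partial products and collecting blades:
Answer: 372/25 + 303/20*e1 e2


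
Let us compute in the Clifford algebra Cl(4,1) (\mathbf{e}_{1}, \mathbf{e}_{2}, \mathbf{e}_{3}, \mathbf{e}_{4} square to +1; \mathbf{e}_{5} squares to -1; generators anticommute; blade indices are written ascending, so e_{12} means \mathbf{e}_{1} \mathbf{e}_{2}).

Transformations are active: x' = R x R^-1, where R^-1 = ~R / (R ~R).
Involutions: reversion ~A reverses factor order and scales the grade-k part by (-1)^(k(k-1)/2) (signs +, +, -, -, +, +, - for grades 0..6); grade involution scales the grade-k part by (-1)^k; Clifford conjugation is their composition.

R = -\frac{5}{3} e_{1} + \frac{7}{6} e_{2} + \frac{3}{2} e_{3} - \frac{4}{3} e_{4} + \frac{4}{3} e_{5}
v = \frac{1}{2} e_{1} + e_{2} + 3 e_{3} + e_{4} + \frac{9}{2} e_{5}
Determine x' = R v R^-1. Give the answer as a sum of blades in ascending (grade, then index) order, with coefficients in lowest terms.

~R = -\frac{5}{3} e_{1} + \frac{7}{6} e_{2} + \frac{3}{2} e_{3} - \frac{4}{3} e_{4} + \frac{4}{3} e_{5}, and R ~R = \frac{115}{18}, so R^-1 = ~R / (\frac{115}{18}).
R v = -\frac{5}{2} - \frac{9}{4} e_{12} - \frac{23}{4} e_{13} - e_{14} - \frac{49}{6} e_{15} + 2 e_{23} + \frac{5}{2} e_{24} + \frac{47}{12} e_{25} + \frac{11}{2} e_{34} + \frac{11}{4} e_{35} - \frac{22}{3} e_{45}
Answer: \frac{37}{46} e_{1} - \frac{44}{23} e_{2} - \frac{96}{23} e_{3} + \frac{1}{23} e_{4} - \frac{255}{46} e_{5}


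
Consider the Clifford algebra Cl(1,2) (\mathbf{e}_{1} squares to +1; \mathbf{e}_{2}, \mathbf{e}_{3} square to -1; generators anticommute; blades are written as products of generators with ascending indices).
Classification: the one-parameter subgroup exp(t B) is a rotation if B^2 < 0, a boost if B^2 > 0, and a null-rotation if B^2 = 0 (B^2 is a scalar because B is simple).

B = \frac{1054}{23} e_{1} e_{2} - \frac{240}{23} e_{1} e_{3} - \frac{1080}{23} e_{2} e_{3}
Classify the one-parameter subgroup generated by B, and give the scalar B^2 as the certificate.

B^2 term by term: the squares give (\frac{1054}{23})^2*(e_{1} e_{2})^2 + (-\frac{240}{23})^2*(e_{1} e_{3})^2 + (-\frac{1080}{23})^2*(e_{2} e_{3})^2 = \frac{1110916}{529}*(+1) + \frac{57600}{529}*(+1) + \frac{1166400}{529}*(-1) = 4 (each basis 2-blade squares to minus the product of its generators' squares); cross terms between blades sharing an index anticommute and cancel. So B^2 = 4.
Answer: boost, certificate B^2 = 4. Check the certificate: B^2 = 4, and that sign is decisive whatever form B takes.


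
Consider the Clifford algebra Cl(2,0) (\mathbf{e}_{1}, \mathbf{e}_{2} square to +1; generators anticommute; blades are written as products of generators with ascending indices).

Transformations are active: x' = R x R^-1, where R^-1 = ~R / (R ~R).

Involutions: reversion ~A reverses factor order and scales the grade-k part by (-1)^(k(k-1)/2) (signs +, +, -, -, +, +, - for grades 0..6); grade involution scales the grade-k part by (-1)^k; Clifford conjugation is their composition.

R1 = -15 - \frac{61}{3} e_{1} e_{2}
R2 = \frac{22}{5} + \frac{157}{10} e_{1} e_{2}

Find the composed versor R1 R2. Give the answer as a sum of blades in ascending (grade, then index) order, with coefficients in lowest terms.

Distribute over the terms of R1 (each basis-blade product reordered to ascending indices, repeated generators contracted through their squares):
(-15) R2 = -66 - \frac{471}{2} e_{1} e_{2}
(-\frac{61}{3} e_{1} e_{2}) R2 = \frac{9577}{30} - \frac{1342}{15} e_{1} e_{2}
Summing the partial products and collecting blades:
Answer: \frac{7597}{30} - \frac{9749}{30} e_{1} e_{2}


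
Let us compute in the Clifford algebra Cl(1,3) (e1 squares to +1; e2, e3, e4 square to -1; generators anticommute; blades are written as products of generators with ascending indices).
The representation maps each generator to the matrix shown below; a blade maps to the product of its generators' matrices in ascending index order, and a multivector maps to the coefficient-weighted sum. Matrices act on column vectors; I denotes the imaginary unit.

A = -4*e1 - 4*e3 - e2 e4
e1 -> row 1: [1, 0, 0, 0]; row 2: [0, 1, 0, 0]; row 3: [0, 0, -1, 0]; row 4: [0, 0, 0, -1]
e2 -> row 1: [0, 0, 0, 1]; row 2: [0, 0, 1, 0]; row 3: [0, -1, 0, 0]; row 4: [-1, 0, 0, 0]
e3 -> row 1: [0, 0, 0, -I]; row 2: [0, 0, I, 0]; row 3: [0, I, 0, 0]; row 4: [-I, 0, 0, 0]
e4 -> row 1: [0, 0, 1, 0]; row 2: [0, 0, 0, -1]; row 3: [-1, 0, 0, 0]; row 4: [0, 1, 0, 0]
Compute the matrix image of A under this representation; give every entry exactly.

Bivector images (products of the table entries): rho(e2 e4) = rho(e2)rho(e4) = row 1: [0, 1, 0, 0]; row 2: [-1, 0, 0, 0]; row 3: [0, 0, 0, 1]; row 4: [0, 0, -1, 0].
M = (-4)*rho(e1) + (-4)*rho(e3) + (-1)*rho(e2 e4), summed entrywise:
Answer: row 1: [-4, -1, 0, 4*I]; row 2: [1, -4, -4*I, 0]; row 3: [0, -4*I, 4, -1]; row 4: [4*I, 0, 1, 4]


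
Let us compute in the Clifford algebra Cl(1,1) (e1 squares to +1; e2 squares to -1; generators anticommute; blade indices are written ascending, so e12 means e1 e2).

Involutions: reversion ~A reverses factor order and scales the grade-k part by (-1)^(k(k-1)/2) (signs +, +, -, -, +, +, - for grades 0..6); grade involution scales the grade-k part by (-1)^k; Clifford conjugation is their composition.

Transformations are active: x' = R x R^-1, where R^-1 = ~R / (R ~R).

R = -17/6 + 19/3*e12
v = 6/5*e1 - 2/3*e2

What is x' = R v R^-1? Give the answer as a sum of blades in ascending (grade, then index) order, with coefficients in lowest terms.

~R = -17/6 - 19/3*e12, and R ~R = -385/12, so R^-1 = ~R / (-385/12).
R v = 37/45*e1 - 257/45*e2
Answer: -18274/17325*e1 - 5926/17325*e2


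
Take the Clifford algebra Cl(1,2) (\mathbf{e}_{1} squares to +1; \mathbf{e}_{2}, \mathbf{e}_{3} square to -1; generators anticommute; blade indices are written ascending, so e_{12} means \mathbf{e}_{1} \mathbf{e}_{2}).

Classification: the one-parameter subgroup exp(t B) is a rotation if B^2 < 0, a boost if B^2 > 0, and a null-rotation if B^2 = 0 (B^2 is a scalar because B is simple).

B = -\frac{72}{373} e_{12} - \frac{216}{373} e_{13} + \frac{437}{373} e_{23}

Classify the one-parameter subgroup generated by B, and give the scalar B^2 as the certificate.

B^2 term by term: the squares give (-\frac{72}{373})^2*(e_{12})^2 + (-\frac{216}{373})^2*(e_{13})^2 + (\frac{437}{373})^2*(e_{23})^2 = \frac{5184}{139129}*(+1) + \frac{46656}{139129}*(+1) + \frac{190969}{139129}*(-1) = -1 (each basis 2-blade squares to minus the product of its generators' squares); cross terms between blades sharing an index anticommute and cancel. So B^2 = -1.
Answer: rotation, certificate B^2 = -1. Key observation: B^2 = -1 is a conjugation invariant, so its sign decides the class regardless of the surface form of B.


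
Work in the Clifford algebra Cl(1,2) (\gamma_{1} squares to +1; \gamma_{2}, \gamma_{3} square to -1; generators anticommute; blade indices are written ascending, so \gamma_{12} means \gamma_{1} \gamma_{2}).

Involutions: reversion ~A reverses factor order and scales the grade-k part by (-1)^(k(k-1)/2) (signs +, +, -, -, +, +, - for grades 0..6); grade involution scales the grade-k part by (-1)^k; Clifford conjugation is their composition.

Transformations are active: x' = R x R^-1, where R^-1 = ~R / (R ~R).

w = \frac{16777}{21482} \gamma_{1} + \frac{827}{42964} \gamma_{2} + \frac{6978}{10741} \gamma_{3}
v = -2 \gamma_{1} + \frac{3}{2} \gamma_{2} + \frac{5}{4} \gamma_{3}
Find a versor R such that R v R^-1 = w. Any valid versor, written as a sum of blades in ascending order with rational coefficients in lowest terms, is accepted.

Since q(v) = q(w) = \frac{3}{16}, the sum R = v + w = -\frac{26187}{21482} \gamma_{1} + \frac{65273}{42964} \gamma_{2} + \frac{81617}{42964} \gamma_{3} does the job whenever invertible.
Answer: -\frac{26187}{21482} \gamma_{1} + \frac{65273}{42964} \gamma_{2} + \frac{81617}{42964} \gamma_{3}


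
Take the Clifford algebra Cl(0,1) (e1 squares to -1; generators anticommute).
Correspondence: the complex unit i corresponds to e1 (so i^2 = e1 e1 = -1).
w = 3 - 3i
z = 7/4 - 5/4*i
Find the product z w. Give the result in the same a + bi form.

In blades: z = 7/4 - 5/4*e1, w = 3 - 3*e1.
Distribute z over w term by term (generator squares from the signature, products reordered to ascending indices): (7/4)*w = 21/4 - 21/4*e1; (-5/4*e1)*w = -15/4 - 15/4*e1.
Sum: 3/2 - 9*e1; translating back through the correspondence:
Answer: 3/2 - 9i


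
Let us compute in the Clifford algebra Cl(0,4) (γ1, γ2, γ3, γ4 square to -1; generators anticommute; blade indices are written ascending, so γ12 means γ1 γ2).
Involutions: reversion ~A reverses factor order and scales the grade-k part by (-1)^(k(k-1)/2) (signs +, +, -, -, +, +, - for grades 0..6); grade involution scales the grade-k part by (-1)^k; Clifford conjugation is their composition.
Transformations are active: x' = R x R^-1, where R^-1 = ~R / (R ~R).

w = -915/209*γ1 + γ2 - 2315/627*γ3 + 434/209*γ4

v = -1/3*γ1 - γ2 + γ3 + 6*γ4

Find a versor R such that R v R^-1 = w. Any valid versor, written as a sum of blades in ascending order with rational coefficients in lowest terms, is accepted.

Sketch: the shared square -343/9 makes R = v + w = -2954/627*γ1 - 1688/627*γ3 + 1688/209*γ4 the natural versor; its sandwich fixes that direction, negates (v - w)/2, and sends v to w.
Answer: -2954/627*γ1 - 1688/627*γ3 + 1688/209*γ4


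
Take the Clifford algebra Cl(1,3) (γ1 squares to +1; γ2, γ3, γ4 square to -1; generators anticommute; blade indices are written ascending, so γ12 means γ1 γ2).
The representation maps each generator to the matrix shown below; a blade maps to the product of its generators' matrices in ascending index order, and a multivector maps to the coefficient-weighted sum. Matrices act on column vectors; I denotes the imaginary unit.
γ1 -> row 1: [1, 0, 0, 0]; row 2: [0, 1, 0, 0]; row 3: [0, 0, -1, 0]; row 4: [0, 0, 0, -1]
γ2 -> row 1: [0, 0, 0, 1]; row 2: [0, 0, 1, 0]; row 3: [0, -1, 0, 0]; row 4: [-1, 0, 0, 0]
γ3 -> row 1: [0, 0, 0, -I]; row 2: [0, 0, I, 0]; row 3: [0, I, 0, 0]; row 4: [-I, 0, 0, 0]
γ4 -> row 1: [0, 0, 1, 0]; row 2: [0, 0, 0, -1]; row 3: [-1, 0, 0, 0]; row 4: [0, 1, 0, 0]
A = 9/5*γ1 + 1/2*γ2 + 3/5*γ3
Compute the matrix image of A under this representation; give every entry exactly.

M = (9/5)*rho(γ1) + (1/2)*rho(γ2) + (3/5)*rho(γ3), summed entrywise:
Answer: row 1: [9/5, 0, 0, 1/2 - 3*I/5]; row 2: [0, 9/5, 1/2 + 3*I/5, 0]; row 3: [0, -1/2 + 3*I/5, -9/5, 0]; row 4: [-1/2 - 3*I/5, 0, 0, -9/5]
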